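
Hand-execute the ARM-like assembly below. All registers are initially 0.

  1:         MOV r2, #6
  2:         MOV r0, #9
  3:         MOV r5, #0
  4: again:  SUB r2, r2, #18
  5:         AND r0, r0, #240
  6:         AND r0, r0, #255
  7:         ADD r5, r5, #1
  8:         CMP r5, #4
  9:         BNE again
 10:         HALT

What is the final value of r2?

-66

r2=6
r0=9
r5=0
r2=6-18=-12
r0=9&240=0
r0=0&255=0
r5=0+1=1
CMP r5, #4  (cmp 1,4)
BNE again: taken
r2=(-12)-18=-30
r0=0&240=0
r0=0&255=0
r5=1+1=2
CMP r5, #4  (cmp 2,4)
BNE again: taken
r2=(-30)-18=-48
r0=0&240=0
r0=0&255=0
r5=2+1=3
CMP r5, #4  (cmp 3,4)
BNE again: taken
r2=(-48)-18=-66
r0=0&240=0
r0=0&255=0
r5=3+1=4
CMP r5, #4  (cmp 4,4)
BNE again: not taken
halt.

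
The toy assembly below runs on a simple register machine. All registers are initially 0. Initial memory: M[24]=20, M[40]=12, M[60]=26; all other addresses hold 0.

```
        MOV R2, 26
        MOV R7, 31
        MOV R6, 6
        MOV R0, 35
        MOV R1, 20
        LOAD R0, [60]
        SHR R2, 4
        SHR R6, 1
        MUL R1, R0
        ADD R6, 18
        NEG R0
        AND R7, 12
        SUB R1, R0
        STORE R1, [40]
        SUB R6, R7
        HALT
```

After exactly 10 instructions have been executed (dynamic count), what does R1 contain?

520

after MOV R2, 26: R2=26
after MOV R7, 31: R7=31
after MOV R6, 6: R6=6
after MOV R0, 35: R0=35
after MOV R1, 20: R1=20
after LOAD R0, [60]: R0=M[60]=26
after SHR R2, 4: R2=26>>4=1
after SHR R6, 1: R6=6>>1=3
after MUL R1, R0: R1=20*26=520
after ADD R6, 18: R6=3+18=21
After step 10: R1 = 520.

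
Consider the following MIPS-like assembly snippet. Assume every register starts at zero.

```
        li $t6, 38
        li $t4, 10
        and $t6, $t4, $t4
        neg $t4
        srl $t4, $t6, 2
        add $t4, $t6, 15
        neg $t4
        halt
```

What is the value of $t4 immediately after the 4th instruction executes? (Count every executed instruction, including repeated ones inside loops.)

-10

li $t6, 38 → $t6=38
li $t4, 10 → $t4=10
and $t6, $t4, $t4 → $t6=10&10=10
neg $t4 → $t4=-(10)=-10
After step 4: $t4 = -10.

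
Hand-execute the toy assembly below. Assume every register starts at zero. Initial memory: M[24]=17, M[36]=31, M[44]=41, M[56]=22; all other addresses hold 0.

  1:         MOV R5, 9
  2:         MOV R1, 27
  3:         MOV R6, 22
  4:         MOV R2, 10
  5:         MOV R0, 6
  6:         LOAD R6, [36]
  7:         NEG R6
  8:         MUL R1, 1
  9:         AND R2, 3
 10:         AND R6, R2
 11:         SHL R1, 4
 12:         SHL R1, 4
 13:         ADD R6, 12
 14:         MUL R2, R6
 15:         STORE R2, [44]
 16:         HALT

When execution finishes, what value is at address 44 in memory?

R5=9
R1=27
R6=22
R2=10
R0=6
R6=M[36]=31
R6=-(31)=-31
R1=27*1=27
R2=10&3=2
R6=(-31)&2=0
R1=27<<4=432
R1=432<<4=6912
R6=0+12=12
R2=2*12=24
STORE R2, [44] → M[44]=24
halt.

24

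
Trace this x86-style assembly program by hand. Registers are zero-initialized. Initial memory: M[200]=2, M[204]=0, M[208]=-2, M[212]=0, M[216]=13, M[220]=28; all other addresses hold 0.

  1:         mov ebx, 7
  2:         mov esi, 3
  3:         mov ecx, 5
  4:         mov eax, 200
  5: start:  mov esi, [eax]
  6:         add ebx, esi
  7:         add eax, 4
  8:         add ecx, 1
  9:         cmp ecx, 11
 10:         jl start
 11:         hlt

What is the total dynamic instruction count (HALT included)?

ebx=7
esi=3
ecx=5
eax=200
esi=M[200]=2
ebx=7+2=9
eax=200+4=204
ecx=5+1=6
cmp ecx, 11  (cmp 6,11)
jl start: taken
esi=M[204]=0
ebx=9+0=9
eax=204+4=208
ecx=6+1=7
cmp ecx, 11  (cmp 7,11)
jl start: taken
esi=M[208]=-2
ebx=9+(-2)=7
eax=208+4=212
ecx=7+1=8
cmp ecx, 11  (cmp 8,11)
jl start: taken
esi=M[212]=0
ebx=7+0=7
eax=212+4=216
ecx=8+1=9
cmp ecx, 11  (cmp 9,11)
jl start: taken
esi=M[216]=13
ebx=7+13=20
eax=216+4=220
ecx=9+1=10
cmp ecx, 11  (cmp 10,11)
jl start: taken
esi=M[220]=28
ebx=20+28=48
eax=220+4=224
ecx=10+1=11
cmp ecx, 11  (cmp 11,11)
jl start: not taken
halt.
Total executed instructions: 41.

41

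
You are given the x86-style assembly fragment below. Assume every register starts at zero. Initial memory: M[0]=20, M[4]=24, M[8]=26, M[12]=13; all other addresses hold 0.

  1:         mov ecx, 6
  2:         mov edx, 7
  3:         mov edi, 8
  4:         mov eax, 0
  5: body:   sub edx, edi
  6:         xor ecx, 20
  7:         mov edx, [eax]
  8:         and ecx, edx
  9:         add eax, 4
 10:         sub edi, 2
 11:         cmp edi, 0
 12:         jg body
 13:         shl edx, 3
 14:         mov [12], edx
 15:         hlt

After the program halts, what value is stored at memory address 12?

104

ecx=6
edx=7
edi=8
eax=0
edx=7-8=-1
ecx=6^20=18
edx=M[0]=20
ecx=18&20=16
eax=0+4=4
edi=8-2=6
cmp edi, 0  (cmp 6,0)
jg body: taken
edx=20-6=14
ecx=16^20=4
edx=M[4]=24
ecx=4&24=0
eax=4+4=8
edi=6-2=4
cmp edi, 0  (cmp 4,0)
jg body: taken
edx=24-4=20
ecx=0^20=20
edx=M[8]=26
ecx=20&26=16
eax=8+4=12
edi=4-2=2
cmp edi, 0  (cmp 2,0)
jg body: taken
edx=26-2=24
ecx=16^20=4
edx=M[12]=13
ecx=4&13=4
eax=12+4=16
edi=2-2=0
cmp edi, 0  (cmp 0,0)
jg body: not taken
edx=13<<3=104
mov [12], edx → M[12]=104
halt.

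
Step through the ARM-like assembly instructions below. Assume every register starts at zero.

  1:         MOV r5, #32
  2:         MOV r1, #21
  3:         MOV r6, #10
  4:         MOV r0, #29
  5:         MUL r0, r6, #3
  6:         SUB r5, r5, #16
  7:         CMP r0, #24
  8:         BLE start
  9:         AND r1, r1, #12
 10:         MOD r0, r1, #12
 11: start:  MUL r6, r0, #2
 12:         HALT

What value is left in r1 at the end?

4

after MOV r5, #32: r5=32
after MOV r1, #21: r1=21
after MOV r6, #10: r6=10
after MOV r0, #29: r0=29
after MUL r0, r6, #3: r0=10*3=30
after SUB r5, r5, #16: r5=32-16=16
CMP r0, #24  (cmp 30,24)
BLE start: not taken
after AND r1, r1, #12: r1=21&12=4
after MOD r0, r1, #12: r0=4%12=4
after MUL r6, r0, #2: r6=4*2=8
halt.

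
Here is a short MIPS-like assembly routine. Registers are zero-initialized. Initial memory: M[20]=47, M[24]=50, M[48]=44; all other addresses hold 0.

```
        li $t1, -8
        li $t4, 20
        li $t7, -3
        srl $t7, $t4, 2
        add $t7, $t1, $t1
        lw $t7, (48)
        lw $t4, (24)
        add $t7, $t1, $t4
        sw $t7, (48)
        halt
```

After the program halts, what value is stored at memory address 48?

$t1=-8
$t4=20
$t7=-3
$t7=20>>2=5
$t7=(-8)+(-8)=-16
$t7=M[48]=44
$t4=M[24]=50
$t7=(-8)+50=42
sw $t7, (48) → M[48]=42
halt.

42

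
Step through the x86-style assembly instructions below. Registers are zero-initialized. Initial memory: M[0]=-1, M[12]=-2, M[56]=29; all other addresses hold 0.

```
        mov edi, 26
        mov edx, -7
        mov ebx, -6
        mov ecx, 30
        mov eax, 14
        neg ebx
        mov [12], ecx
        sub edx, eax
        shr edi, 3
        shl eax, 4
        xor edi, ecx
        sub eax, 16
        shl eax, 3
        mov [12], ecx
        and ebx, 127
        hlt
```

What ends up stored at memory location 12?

after mov edi, 26: edi=26
after mov edx, -7: edx=-7
after mov ebx, -6: ebx=-6
after mov ecx, 30: ecx=30
after mov eax, 14: eax=14
after neg ebx: ebx=-(-6)=6
mov [12], ecx → M[12]=30
after sub edx, eax: edx=(-7)-14=-21
after shr edi, 3: edi=26>>3=3
after shl eax, 4: eax=14<<4=224
after xor edi, ecx: edi=3^30=29
after sub eax, 16: eax=224-16=208
after shl eax, 3: eax=208<<3=1664
mov [12], ecx → M[12]=30
after and ebx, 127: ebx=6&127=6
halt.

30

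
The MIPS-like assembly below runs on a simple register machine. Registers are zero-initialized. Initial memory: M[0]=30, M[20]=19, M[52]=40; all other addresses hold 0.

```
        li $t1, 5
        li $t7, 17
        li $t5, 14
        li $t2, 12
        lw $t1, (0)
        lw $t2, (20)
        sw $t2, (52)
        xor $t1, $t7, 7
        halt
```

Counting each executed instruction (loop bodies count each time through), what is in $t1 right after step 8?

after li $t1, 5: $t1=5
after li $t7, 17: $t7=17
after li $t5, 14: $t5=14
after li $t2, 12: $t2=12
after lw $t1, (0): $t1=M[0]=30
after lw $t2, (20): $t2=M[20]=19
sw $t2, (52) → M[52]=19
after xor $t1, $t7, 7: $t1=17^7=22
After step 8: $t1 = 22.

22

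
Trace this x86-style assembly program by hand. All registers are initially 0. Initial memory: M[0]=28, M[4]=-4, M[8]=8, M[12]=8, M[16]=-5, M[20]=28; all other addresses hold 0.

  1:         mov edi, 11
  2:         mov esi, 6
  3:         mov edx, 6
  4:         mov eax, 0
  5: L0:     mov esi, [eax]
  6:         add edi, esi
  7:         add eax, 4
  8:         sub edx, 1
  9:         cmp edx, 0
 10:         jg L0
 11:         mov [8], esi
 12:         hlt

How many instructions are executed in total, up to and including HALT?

mov edi, 11 → edi=11
mov esi, 6 → esi=6
mov edx, 6 → edx=6
mov eax, 0 → eax=0
mov esi, [eax] → esi=M[0]=28
add edi, esi → edi=11+28=39
add eax, 4 → eax=0+4=4
sub edx, 1 → edx=6-1=5
cmp edx, 0  (cmp 5,0)
jg L0: taken
mov esi, [eax] → esi=M[4]=-4
add edi, esi → edi=39+(-4)=35
add eax, 4 → eax=4+4=8
sub edx, 1 → edx=5-1=4
cmp edx, 0  (cmp 4,0)
jg L0: taken
mov esi, [eax] → esi=M[8]=8
add edi, esi → edi=35+8=43
add eax, 4 → eax=8+4=12
sub edx, 1 → edx=4-1=3
cmp edx, 0  (cmp 3,0)
jg L0: taken
mov esi, [eax] → esi=M[12]=8
add edi, esi → edi=43+8=51
add eax, 4 → eax=12+4=16
sub edx, 1 → edx=3-1=2
cmp edx, 0  (cmp 2,0)
jg L0: taken
mov esi, [eax] → esi=M[16]=-5
add edi, esi → edi=51+(-5)=46
add eax, 4 → eax=16+4=20
sub edx, 1 → edx=2-1=1
cmp edx, 0  (cmp 1,0)
jg L0: taken
mov esi, [eax] → esi=M[20]=28
add edi, esi → edi=46+28=74
add eax, 4 → eax=20+4=24
sub edx, 1 → edx=1-1=0
cmp edx, 0  (cmp 0,0)
jg L0: not taken
mov [8], esi → M[8]=28
halt.
Total executed instructions: 42.

42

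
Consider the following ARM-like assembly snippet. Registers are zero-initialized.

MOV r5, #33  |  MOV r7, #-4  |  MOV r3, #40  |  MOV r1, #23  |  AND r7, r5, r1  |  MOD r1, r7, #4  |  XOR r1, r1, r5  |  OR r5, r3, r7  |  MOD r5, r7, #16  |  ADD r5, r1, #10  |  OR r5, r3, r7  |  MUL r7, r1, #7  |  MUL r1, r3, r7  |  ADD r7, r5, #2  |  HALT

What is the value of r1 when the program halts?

8960

r5=33
r7=-4
r3=40
r1=23
r7=33&23=1
r1=1%4=1
r1=1^33=32
r5=40|1=41
r5=1%16=1
r5=32+10=42
r5=40|1=41
r7=32*7=224
r1=40*224=8960
r7=41+2=43
halt.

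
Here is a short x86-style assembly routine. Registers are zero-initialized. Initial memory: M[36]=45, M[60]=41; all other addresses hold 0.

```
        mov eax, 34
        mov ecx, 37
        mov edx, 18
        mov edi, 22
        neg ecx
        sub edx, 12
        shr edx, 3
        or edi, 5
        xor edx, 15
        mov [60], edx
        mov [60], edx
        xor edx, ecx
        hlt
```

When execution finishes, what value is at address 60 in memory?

15

eax=34
ecx=37
edx=18
edi=22
ecx=-(37)=-37
edx=18-12=6
edx=6>>3=0
edi=22|5=23
edx=0^15=15
mov [60], edx → M[60]=15
mov [60], edx → M[60]=15
edx=15^(-37)=-44
halt.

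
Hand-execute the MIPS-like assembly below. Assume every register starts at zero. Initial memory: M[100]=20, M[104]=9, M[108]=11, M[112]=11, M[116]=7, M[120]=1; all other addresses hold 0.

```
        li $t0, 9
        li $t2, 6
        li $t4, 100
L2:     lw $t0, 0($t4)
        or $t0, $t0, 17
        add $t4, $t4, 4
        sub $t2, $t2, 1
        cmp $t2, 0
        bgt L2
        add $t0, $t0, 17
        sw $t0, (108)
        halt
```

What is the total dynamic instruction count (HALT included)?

$t0=9
$t2=6
$t4=100
$t0=M[100]=20
$t0=20|17=21
$t4=100+4=104
$t2=6-1=5
cmp $t2, 0  (cmp 5,0)
bgt L2: taken
$t0=M[104]=9
$t0=9|17=25
$t4=104+4=108
$t2=5-1=4
cmp $t2, 0  (cmp 4,0)
bgt L2: taken
$t0=M[108]=11
$t0=11|17=27
$t4=108+4=112
$t2=4-1=3
cmp $t2, 0  (cmp 3,0)
bgt L2: taken
$t0=M[112]=11
$t0=11|17=27
$t4=112+4=116
$t2=3-1=2
cmp $t2, 0  (cmp 2,0)
bgt L2: taken
$t0=M[116]=7
$t0=7|17=23
$t4=116+4=120
$t2=2-1=1
cmp $t2, 0  (cmp 1,0)
bgt L2: taken
$t0=M[120]=1
$t0=1|17=17
$t4=120+4=124
$t2=1-1=0
cmp $t2, 0  (cmp 0,0)
bgt L2: not taken
$t0=17+17=34
sw $t0, (108) → M[108]=34
halt.
Total executed instructions: 42.

42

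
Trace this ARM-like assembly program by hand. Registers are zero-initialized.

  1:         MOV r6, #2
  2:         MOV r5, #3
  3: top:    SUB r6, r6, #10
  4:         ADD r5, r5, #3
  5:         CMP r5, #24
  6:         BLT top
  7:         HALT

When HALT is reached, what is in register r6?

-68

MOV r6, #2 → r6=2
MOV r5, #3 → r5=3
SUB r6, r6, #10 → r6=2-10=-8
ADD r5, r5, #3 → r5=3+3=6
CMP r5, #24  (cmp 6,24)
BLT top: taken
SUB r6, r6, #10 → r6=(-8)-10=-18
ADD r5, r5, #3 → r5=6+3=9
CMP r5, #24  (cmp 9,24)
BLT top: taken
SUB r6, r6, #10 → r6=(-18)-10=-28
ADD r5, r5, #3 → r5=9+3=12
CMP r5, #24  (cmp 12,24)
BLT top: taken
SUB r6, r6, #10 → r6=(-28)-10=-38
ADD r5, r5, #3 → r5=12+3=15
CMP r5, #24  (cmp 15,24)
BLT top: taken
SUB r6, r6, #10 → r6=(-38)-10=-48
ADD r5, r5, #3 → r5=15+3=18
CMP r5, #24  (cmp 18,24)
BLT top: taken
SUB r6, r6, #10 → r6=(-48)-10=-58
ADD r5, r5, #3 → r5=18+3=21
CMP r5, #24  (cmp 21,24)
BLT top: taken
SUB r6, r6, #10 → r6=(-58)-10=-68
ADD r5, r5, #3 → r5=21+3=24
CMP r5, #24  (cmp 24,24)
BLT top: not taken
halt.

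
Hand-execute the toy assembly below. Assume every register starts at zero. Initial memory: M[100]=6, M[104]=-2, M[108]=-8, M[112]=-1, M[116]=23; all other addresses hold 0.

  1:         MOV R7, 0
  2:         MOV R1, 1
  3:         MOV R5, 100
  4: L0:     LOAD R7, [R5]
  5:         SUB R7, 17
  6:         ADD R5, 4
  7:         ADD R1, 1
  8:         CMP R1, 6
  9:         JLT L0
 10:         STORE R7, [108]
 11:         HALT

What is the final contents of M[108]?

6

R7=0
R1=1
R5=100
R7=M[100]=6
R7=6-17=-11
R5=100+4=104
R1=1+1=2
CMP R1, 6  (cmp 2,6)
JLT L0: taken
R7=M[104]=-2
R7=(-2)-17=-19
R5=104+4=108
R1=2+1=3
CMP R1, 6  (cmp 3,6)
JLT L0: taken
R7=M[108]=-8
R7=(-8)-17=-25
R5=108+4=112
R1=3+1=4
CMP R1, 6  (cmp 4,6)
JLT L0: taken
R7=M[112]=-1
R7=(-1)-17=-18
R5=112+4=116
R1=4+1=5
CMP R1, 6  (cmp 5,6)
JLT L0: taken
R7=M[116]=23
R7=23-17=6
R5=116+4=120
R1=5+1=6
CMP R1, 6  (cmp 6,6)
JLT L0: not taken
STORE R7, [108] → M[108]=6
halt.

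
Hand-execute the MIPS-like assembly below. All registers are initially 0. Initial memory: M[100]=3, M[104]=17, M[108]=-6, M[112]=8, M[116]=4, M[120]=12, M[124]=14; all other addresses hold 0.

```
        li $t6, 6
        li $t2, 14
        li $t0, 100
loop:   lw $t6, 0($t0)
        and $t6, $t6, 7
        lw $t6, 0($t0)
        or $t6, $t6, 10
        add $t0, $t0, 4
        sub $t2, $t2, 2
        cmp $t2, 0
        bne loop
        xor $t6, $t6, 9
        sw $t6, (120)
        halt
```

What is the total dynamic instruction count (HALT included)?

62

$t6=6
$t2=14
$t0=100
$t6=M[100]=3
$t6=3&7=3
$t6=M[100]=3
$t6=3|10=11
$t0=100+4=104
$t2=14-2=12
cmp $t2, 0  (cmp 12,0)
bne loop: taken
$t6=M[104]=17
$t6=17&7=1
$t6=M[104]=17
$t6=17|10=27
$t0=104+4=108
$t2=12-2=10
cmp $t2, 0  (cmp 10,0)
bne loop: taken
$t6=M[108]=-6
$t6=(-6)&7=2
$t6=M[108]=-6
$t6=(-6)|10=-6
$t0=108+4=112
$t2=10-2=8
cmp $t2, 0  (cmp 8,0)
bne loop: taken
$t6=M[112]=8
$t6=8&7=0
$t6=M[112]=8
$t6=8|10=10
$t0=112+4=116
$t2=8-2=6
cmp $t2, 0  (cmp 6,0)
bne loop: taken
$t6=M[116]=4
$t6=4&7=4
$t6=M[116]=4
$t6=4|10=14
$t0=116+4=120
$t2=6-2=4
cmp $t2, 0  (cmp 4,0)
bne loop: taken
$t6=M[120]=12
$t6=12&7=4
$t6=M[120]=12
$t6=12|10=14
$t0=120+4=124
$t2=4-2=2
cmp $t2, 0  (cmp 2,0)
bne loop: taken
$t6=M[124]=14
$t6=14&7=6
$t6=M[124]=14
$t6=14|10=14
$t0=124+4=128
$t2=2-2=0
cmp $t2, 0  (cmp 0,0)
bne loop: not taken
$t6=14^9=7
sw $t6, (120) → M[120]=7
halt.
Total executed instructions: 62.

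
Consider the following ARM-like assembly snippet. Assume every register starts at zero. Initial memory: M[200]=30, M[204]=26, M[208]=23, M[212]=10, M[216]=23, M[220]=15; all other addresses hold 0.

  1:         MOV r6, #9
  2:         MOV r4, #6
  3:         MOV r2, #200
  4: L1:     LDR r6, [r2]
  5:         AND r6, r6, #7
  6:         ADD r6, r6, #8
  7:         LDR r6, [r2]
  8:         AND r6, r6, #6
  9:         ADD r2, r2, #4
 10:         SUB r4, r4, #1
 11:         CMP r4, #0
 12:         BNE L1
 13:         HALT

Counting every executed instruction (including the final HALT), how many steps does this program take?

after MOV r6, #9: r6=9
after MOV r4, #6: r4=6
after MOV r2, #200: r2=200
after LDR r6, [r2]: r6=M[200]=30
after AND r6, r6, #7: r6=30&7=6
after ADD r6, r6, #8: r6=6+8=14
after LDR r6, [r2]: r6=M[200]=30
after AND r6, r6, #6: r6=30&6=6
after ADD r2, r2, #4: r2=200+4=204
after SUB r4, r4, #1: r4=6-1=5
CMP r4, #0  (cmp 5,0)
BNE L1: taken
after LDR r6, [r2]: r6=M[204]=26
after AND r6, r6, #7: r6=26&7=2
after ADD r6, r6, #8: r6=2+8=10
after LDR r6, [r2]: r6=M[204]=26
after AND r6, r6, #6: r6=26&6=2
after ADD r2, r2, #4: r2=204+4=208
after SUB r4, r4, #1: r4=5-1=4
CMP r4, #0  (cmp 4,0)
BNE L1: taken
after LDR r6, [r2]: r6=M[208]=23
after AND r6, r6, #7: r6=23&7=7
after ADD r6, r6, #8: r6=7+8=15
after LDR r6, [r2]: r6=M[208]=23
after AND r6, r6, #6: r6=23&6=6
after ADD r2, r2, #4: r2=208+4=212
after SUB r4, r4, #1: r4=4-1=3
CMP r4, #0  (cmp 3,0)
BNE L1: taken
after LDR r6, [r2]: r6=M[212]=10
after AND r6, r6, #7: r6=10&7=2
after ADD r6, r6, #8: r6=2+8=10
after LDR r6, [r2]: r6=M[212]=10
after AND r6, r6, #6: r6=10&6=2
after ADD r2, r2, #4: r2=212+4=216
after SUB r4, r4, #1: r4=3-1=2
CMP r4, #0  (cmp 2,0)
BNE L1: taken
after LDR r6, [r2]: r6=M[216]=23
after AND r6, r6, #7: r6=23&7=7
after ADD r6, r6, #8: r6=7+8=15
after LDR r6, [r2]: r6=M[216]=23
after AND r6, r6, #6: r6=23&6=6
after ADD r2, r2, #4: r2=216+4=220
after SUB r4, r4, #1: r4=2-1=1
CMP r4, #0  (cmp 1,0)
BNE L1: taken
after LDR r6, [r2]: r6=M[220]=15
after AND r6, r6, #7: r6=15&7=7
after ADD r6, r6, #8: r6=7+8=15
after LDR r6, [r2]: r6=M[220]=15
after AND r6, r6, #6: r6=15&6=6
after ADD r2, r2, #4: r2=220+4=224
after SUB r4, r4, #1: r4=1-1=0
CMP r4, #0  (cmp 0,0)
BNE L1: not taken
halt.
Total executed instructions: 58.

58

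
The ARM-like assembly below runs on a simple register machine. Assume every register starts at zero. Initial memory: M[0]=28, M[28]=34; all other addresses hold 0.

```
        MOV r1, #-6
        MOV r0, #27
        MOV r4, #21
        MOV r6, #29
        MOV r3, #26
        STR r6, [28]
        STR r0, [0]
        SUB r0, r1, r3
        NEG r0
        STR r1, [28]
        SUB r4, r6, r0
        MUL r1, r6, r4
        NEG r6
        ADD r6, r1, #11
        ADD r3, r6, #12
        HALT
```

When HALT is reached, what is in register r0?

32

MOV r1, #-6 → r1=-6
MOV r0, #27 → r0=27
MOV r4, #21 → r4=21
MOV r6, #29 → r6=29
MOV r3, #26 → r3=26
STR r6, [28] → M[28]=29
STR r0, [0] → M[0]=27
SUB r0, r1, r3 → r0=(-6)-26=-32
NEG r0 → r0=-(-32)=32
STR r1, [28] → M[28]=-6
SUB r4, r6, r0 → r4=29-32=-3
MUL r1, r6, r4 → r1=29*(-3)=-87
NEG r6 → r6=-(29)=-29
ADD r6, r1, #11 → r6=(-87)+11=-76
ADD r3, r6, #12 → r3=(-76)+12=-64
halt.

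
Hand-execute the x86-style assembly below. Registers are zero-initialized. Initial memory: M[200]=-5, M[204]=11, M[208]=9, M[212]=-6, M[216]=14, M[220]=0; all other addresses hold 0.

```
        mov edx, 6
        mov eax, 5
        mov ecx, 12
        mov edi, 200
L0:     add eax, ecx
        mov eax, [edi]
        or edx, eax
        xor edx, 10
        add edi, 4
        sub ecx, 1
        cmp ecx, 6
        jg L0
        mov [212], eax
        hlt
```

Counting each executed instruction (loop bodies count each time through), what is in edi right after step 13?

mov edx, 6 → edx=6
mov eax, 5 → eax=5
mov ecx, 12 → ecx=12
mov edi, 200 → edi=200
add eax, ecx → eax=5+12=17
mov eax, [edi] → eax=M[200]=-5
or edx, eax → edx=6|(-5)=-1
xor edx, 10 → edx=(-1)^10=-11
add edi, 4 → edi=200+4=204
sub ecx, 1 → ecx=12-1=11
cmp ecx, 6  (cmp 11,6)
jg L0: taken
add eax, ecx → eax=(-5)+11=6
After step 13: edi = 204.

204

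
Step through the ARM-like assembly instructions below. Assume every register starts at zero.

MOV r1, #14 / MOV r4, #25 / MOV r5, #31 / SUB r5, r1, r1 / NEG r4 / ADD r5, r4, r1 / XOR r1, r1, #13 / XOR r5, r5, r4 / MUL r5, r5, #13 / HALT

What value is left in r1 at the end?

after MOV r1, #14: r1=14
after MOV r4, #25: r4=25
after MOV r5, #31: r5=31
after SUB r5, r1, r1: r5=14-14=0
after NEG r4: r4=-(25)=-25
after ADD r5, r4, r1: r5=(-25)+14=-11
after XOR r1, r1, #13: r1=14^13=3
after XOR r5, r5, r4: r5=(-11)^(-25)=18
after MUL r5, r5, #13: r5=18*13=234
halt.

3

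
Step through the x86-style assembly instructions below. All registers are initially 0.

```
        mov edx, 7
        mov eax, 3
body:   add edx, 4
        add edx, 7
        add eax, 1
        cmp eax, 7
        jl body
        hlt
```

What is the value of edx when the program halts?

51

mov edx, 7 → edx=7
mov eax, 3 → eax=3
add edx, 4 → edx=7+4=11
add edx, 7 → edx=11+7=18
add eax, 1 → eax=3+1=4
cmp eax, 7  (cmp 4,7)
jl body: taken
add edx, 4 → edx=18+4=22
add edx, 7 → edx=22+7=29
add eax, 1 → eax=4+1=5
cmp eax, 7  (cmp 5,7)
jl body: taken
add edx, 4 → edx=29+4=33
add edx, 7 → edx=33+7=40
add eax, 1 → eax=5+1=6
cmp eax, 7  (cmp 6,7)
jl body: taken
add edx, 4 → edx=40+4=44
add edx, 7 → edx=44+7=51
add eax, 1 → eax=6+1=7
cmp eax, 7  (cmp 7,7)
jl body: not taken
halt.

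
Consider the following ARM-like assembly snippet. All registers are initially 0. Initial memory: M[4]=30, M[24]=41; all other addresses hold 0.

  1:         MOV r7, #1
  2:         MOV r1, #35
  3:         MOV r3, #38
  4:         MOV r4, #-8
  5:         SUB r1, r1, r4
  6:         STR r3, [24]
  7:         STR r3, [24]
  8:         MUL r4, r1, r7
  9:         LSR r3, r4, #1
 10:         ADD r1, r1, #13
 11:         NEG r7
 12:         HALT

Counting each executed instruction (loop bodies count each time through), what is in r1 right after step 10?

56

MOV r7, #1 → r7=1
MOV r1, #35 → r1=35
MOV r3, #38 → r3=38
MOV r4, #-8 → r4=-8
SUB r1, r1, r4 → r1=35-(-8)=43
STR r3, [24] → M[24]=38
STR r3, [24] → M[24]=38
MUL r4, r1, r7 → r4=43*1=43
LSR r3, r4, #1 → r3=43>>1=21
ADD r1, r1, #13 → r1=43+13=56
After step 10: r1 = 56.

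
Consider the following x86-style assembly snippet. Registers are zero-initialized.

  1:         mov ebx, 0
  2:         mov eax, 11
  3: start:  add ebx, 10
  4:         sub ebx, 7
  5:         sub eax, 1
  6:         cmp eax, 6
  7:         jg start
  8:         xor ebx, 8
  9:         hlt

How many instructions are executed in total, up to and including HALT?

mov ebx, 0 → ebx=0
mov eax, 11 → eax=11
add ebx, 10 → ebx=0+10=10
sub ebx, 7 → ebx=10-7=3
sub eax, 1 → eax=11-1=10
cmp eax, 6  (cmp 10,6)
jg start: taken
add ebx, 10 → ebx=3+10=13
sub ebx, 7 → ebx=13-7=6
sub eax, 1 → eax=10-1=9
cmp eax, 6  (cmp 9,6)
jg start: taken
add ebx, 10 → ebx=6+10=16
sub ebx, 7 → ebx=16-7=9
sub eax, 1 → eax=9-1=8
cmp eax, 6  (cmp 8,6)
jg start: taken
add ebx, 10 → ebx=9+10=19
sub ebx, 7 → ebx=19-7=12
sub eax, 1 → eax=8-1=7
cmp eax, 6  (cmp 7,6)
jg start: taken
add ebx, 10 → ebx=12+10=22
sub ebx, 7 → ebx=22-7=15
sub eax, 1 → eax=7-1=6
cmp eax, 6  (cmp 6,6)
jg start: not taken
xor ebx, 8 → ebx=15^8=7
halt.
Total executed instructions: 29.

29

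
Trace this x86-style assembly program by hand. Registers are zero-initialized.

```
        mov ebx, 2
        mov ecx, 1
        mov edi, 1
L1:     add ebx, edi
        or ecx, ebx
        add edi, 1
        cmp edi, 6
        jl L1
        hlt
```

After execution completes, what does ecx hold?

after mov ebx, 2: ebx=2
after mov ecx, 1: ecx=1
after mov edi, 1: edi=1
after add ebx, edi: ebx=2+1=3
after or ecx, ebx: ecx=1|3=3
after add edi, 1: edi=1+1=2
cmp edi, 6  (cmp 2,6)
jl L1: taken
after add ebx, edi: ebx=3+2=5
after or ecx, ebx: ecx=3|5=7
after add edi, 1: edi=2+1=3
cmp edi, 6  (cmp 3,6)
jl L1: taken
after add ebx, edi: ebx=5+3=8
after or ecx, ebx: ecx=7|8=15
after add edi, 1: edi=3+1=4
cmp edi, 6  (cmp 4,6)
jl L1: taken
after add ebx, edi: ebx=8+4=12
after or ecx, ebx: ecx=15|12=15
after add edi, 1: edi=4+1=5
cmp edi, 6  (cmp 5,6)
jl L1: taken
after add ebx, edi: ebx=12+5=17
after or ecx, ebx: ecx=15|17=31
after add edi, 1: edi=5+1=6
cmp edi, 6  (cmp 6,6)
jl L1: not taken
halt.

31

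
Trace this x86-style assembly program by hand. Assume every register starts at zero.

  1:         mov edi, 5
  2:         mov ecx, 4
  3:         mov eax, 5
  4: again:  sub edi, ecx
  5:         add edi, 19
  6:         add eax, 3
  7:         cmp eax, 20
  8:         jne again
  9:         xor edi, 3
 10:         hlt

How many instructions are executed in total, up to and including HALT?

edi=5
ecx=4
eax=5
edi=5-4=1
edi=1+19=20
eax=5+3=8
cmp eax, 20  (cmp 8,20)
jne again: taken
edi=20-4=16
edi=16+19=35
eax=8+3=11
cmp eax, 20  (cmp 11,20)
jne again: taken
edi=35-4=31
edi=31+19=50
eax=11+3=14
cmp eax, 20  (cmp 14,20)
jne again: taken
edi=50-4=46
edi=46+19=65
eax=14+3=17
cmp eax, 20  (cmp 17,20)
jne again: taken
edi=65-4=61
edi=61+19=80
eax=17+3=20
cmp eax, 20  (cmp 20,20)
jne again: not taken
edi=80^3=83
halt.
Total executed instructions: 30.

30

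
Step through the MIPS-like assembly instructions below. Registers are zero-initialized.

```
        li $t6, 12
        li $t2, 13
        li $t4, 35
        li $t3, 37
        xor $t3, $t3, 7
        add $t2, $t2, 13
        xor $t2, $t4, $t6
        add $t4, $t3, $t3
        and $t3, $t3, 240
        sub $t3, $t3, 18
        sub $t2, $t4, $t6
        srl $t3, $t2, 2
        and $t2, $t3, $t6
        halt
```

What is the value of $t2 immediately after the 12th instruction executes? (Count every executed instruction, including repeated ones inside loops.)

li $t6, 12 → $t6=12
li $t2, 13 → $t2=13
li $t4, 35 → $t4=35
li $t3, 37 → $t3=37
xor $t3, $t3, 7 → $t3=37^7=34
add $t2, $t2, 13 → $t2=13+13=26
xor $t2, $t4, $t6 → $t2=35^12=47
add $t4, $t3, $t3 → $t4=34+34=68
and $t3, $t3, 240 → $t3=34&240=32
sub $t3, $t3, 18 → $t3=32-18=14
sub $t2, $t4, $t6 → $t2=68-12=56
srl $t3, $t2, 2 → $t3=56>>2=14
After step 12: $t2 = 56.

56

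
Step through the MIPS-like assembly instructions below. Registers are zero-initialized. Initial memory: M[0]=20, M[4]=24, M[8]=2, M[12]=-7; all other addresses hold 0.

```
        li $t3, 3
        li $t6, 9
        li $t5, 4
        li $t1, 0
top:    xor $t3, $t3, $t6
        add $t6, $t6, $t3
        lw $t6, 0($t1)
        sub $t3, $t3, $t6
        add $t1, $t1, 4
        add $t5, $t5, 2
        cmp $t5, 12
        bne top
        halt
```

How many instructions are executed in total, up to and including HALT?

37

after li $t3, 3: $t3=3
after li $t6, 9: $t6=9
after li $t5, 4: $t5=4
after li $t1, 0: $t1=0
after xor $t3, $t3, $t6: $t3=3^9=10
after add $t6, $t6, $t3: $t6=9+10=19
after lw $t6, 0($t1): $t6=M[0]=20
after sub $t3, $t3, $t6: $t3=10-20=-10
after add $t1, $t1, 4: $t1=0+4=4
after add $t5, $t5, 2: $t5=4+2=6
cmp $t5, 12  (cmp 6,12)
bne top: taken
after xor $t3, $t3, $t6: $t3=(-10)^20=-30
after add $t6, $t6, $t3: $t6=20+(-30)=-10
after lw $t6, 0($t1): $t6=M[4]=24
after sub $t3, $t3, $t6: $t3=(-30)-24=-54
after add $t1, $t1, 4: $t1=4+4=8
after add $t5, $t5, 2: $t5=6+2=8
cmp $t5, 12  (cmp 8,12)
bne top: taken
after xor $t3, $t3, $t6: $t3=(-54)^24=-46
after add $t6, $t6, $t3: $t6=24+(-46)=-22
after lw $t6, 0($t1): $t6=M[8]=2
after sub $t3, $t3, $t6: $t3=(-46)-2=-48
after add $t1, $t1, 4: $t1=8+4=12
after add $t5, $t5, 2: $t5=8+2=10
cmp $t5, 12  (cmp 10,12)
bne top: taken
after xor $t3, $t3, $t6: $t3=(-48)^2=-46
after add $t6, $t6, $t3: $t6=2+(-46)=-44
after lw $t6, 0($t1): $t6=M[12]=-7
after sub $t3, $t3, $t6: $t3=(-46)-(-7)=-39
after add $t1, $t1, 4: $t1=12+4=16
after add $t5, $t5, 2: $t5=10+2=12
cmp $t5, 12  (cmp 12,12)
bne top: not taken
halt.
Total executed instructions: 37.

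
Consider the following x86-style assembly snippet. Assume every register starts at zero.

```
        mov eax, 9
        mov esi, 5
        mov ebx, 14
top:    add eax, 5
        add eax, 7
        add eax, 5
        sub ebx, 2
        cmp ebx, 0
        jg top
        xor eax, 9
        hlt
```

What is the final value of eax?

after mov eax, 9: eax=9
after mov esi, 5: esi=5
after mov ebx, 14: ebx=14
after add eax, 5: eax=9+5=14
after add eax, 7: eax=14+7=21
after add eax, 5: eax=21+5=26
after sub ebx, 2: ebx=14-2=12
cmp ebx, 0  (cmp 12,0)
jg top: taken
after add eax, 5: eax=26+5=31
after add eax, 7: eax=31+7=38
after add eax, 5: eax=38+5=43
after sub ebx, 2: ebx=12-2=10
cmp ebx, 0  (cmp 10,0)
jg top: taken
after add eax, 5: eax=43+5=48
after add eax, 7: eax=48+7=55
after add eax, 5: eax=55+5=60
after sub ebx, 2: ebx=10-2=8
cmp ebx, 0  (cmp 8,0)
jg top: taken
after add eax, 5: eax=60+5=65
after add eax, 7: eax=65+7=72
after add eax, 5: eax=72+5=77
after sub ebx, 2: ebx=8-2=6
cmp ebx, 0  (cmp 6,0)
jg top: taken
after add eax, 5: eax=77+5=82
after add eax, 7: eax=82+7=89
after add eax, 5: eax=89+5=94
after sub ebx, 2: ebx=6-2=4
cmp ebx, 0  (cmp 4,0)
jg top: taken
after add eax, 5: eax=94+5=99
after add eax, 7: eax=99+7=106
after add eax, 5: eax=106+5=111
after sub ebx, 2: ebx=4-2=2
cmp ebx, 0  (cmp 2,0)
jg top: taken
after add eax, 5: eax=111+5=116
after add eax, 7: eax=116+7=123
after add eax, 5: eax=123+5=128
after sub ebx, 2: ebx=2-2=0
cmp ebx, 0  (cmp 0,0)
jg top: not taken
after xor eax, 9: eax=128^9=137
halt.

137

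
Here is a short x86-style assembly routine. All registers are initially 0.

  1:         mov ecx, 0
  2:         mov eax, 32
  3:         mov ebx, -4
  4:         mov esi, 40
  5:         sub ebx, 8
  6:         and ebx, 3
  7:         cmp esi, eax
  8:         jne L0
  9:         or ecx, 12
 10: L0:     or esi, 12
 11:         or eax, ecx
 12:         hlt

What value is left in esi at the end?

ecx=0
eax=32
ebx=-4
esi=40
ebx=(-4)-8=-12
ebx=(-12)&3=0
cmp esi, eax  (cmp 40,32)
jne L0: taken
esi=40|12=44
eax=32|0=32
halt.

44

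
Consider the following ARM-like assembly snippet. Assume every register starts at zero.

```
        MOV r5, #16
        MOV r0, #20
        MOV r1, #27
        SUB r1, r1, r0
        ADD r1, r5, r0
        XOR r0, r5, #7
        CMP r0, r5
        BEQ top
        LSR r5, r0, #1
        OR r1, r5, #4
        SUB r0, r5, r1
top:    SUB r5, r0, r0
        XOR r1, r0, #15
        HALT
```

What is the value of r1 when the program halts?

MOV r5, #16 → r5=16
MOV r0, #20 → r0=20
MOV r1, #27 → r1=27
SUB r1, r1, r0 → r1=27-20=7
ADD r1, r5, r0 → r1=16+20=36
XOR r0, r5, #7 → r0=16^7=23
CMP r0, r5  (cmp 23,16)
BEQ top: not taken
LSR r5, r0, #1 → r5=23>>1=11
OR r1, r5, #4 → r1=11|4=15
SUB r0, r5, r1 → r0=11-15=-4
SUB r5, r0, r0 → r5=(-4)-(-4)=0
XOR r1, r0, #15 → r1=(-4)^15=-13
halt.

-13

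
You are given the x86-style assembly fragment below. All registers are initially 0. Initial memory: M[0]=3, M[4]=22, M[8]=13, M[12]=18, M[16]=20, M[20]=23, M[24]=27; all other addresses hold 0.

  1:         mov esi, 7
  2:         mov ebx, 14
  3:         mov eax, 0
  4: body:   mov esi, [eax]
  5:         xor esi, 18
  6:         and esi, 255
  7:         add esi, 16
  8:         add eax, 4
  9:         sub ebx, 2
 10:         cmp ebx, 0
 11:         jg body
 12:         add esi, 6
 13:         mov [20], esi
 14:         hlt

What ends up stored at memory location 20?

31

after mov esi, 7: esi=7
after mov ebx, 14: ebx=14
after mov eax, 0: eax=0
after mov esi, [eax]: esi=M[0]=3
after xor esi, 18: esi=3^18=17
after and esi, 255: esi=17&255=17
after add esi, 16: esi=17+16=33
after add eax, 4: eax=0+4=4
after sub ebx, 2: ebx=14-2=12
cmp ebx, 0  (cmp 12,0)
jg body: taken
after mov esi, [eax]: esi=M[4]=22
after xor esi, 18: esi=22^18=4
after and esi, 255: esi=4&255=4
after add esi, 16: esi=4+16=20
after add eax, 4: eax=4+4=8
after sub ebx, 2: ebx=12-2=10
cmp ebx, 0  (cmp 10,0)
jg body: taken
after mov esi, [eax]: esi=M[8]=13
after xor esi, 18: esi=13^18=31
after and esi, 255: esi=31&255=31
after add esi, 16: esi=31+16=47
after add eax, 4: eax=8+4=12
after sub ebx, 2: ebx=10-2=8
cmp ebx, 0  (cmp 8,0)
jg body: taken
after mov esi, [eax]: esi=M[12]=18
after xor esi, 18: esi=18^18=0
after and esi, 255: esi=0&255=0
after add esi, 16: esi=0+16=16
after add eax, 4: eax=12+4=16
after sub ebx, 2: ebx=8-2=6
cmp ebx, 0  (cmp 6,0)
jg body: taken
after mov esi, [eax]: esi=M[16]=20
after xor esi, 18: esi=20^18=6
after and esi, 255: esi=6&255=6
after add esi, 16: esi=6+16=22
after add eax, 4: eax=16+4=20
after sub ebx, 2: ebx=6-2=4
cmp ebx, 0  (cmp 4,0)
jg body: taken
after mov esi, [eax]: esi=M[20]=23
after xor esi, 18: esi=23^18=5
after and esi, 255: esi=5&255=5
after add esi, 16: esi=5+16=21
after add eax, 4: eax=20+4=24
after sub ebx, 2: ebx=4-2=2
cmp ebx, 0  (cmp 2,0)
jg body: taken
after mov esi, [eax]: esi=M[24]=27
after xor esi, 18: esi=27^18=9
after and esi, 255: esi=9&255=9
after add esi, 16: esi=9+16=25
after add eax, 4: eax=24+4=28
after sub ebx, 2: ebx=2-2=0
cmp ebx, 0  (cmp 0,0)
jg body: not taken
after add esi, 6: esi=25+6=31
mov [20], esi → M[20]=31
halt.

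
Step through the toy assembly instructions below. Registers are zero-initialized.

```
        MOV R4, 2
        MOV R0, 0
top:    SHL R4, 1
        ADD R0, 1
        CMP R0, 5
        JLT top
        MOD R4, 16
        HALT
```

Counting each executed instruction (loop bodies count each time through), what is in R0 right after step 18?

4

R4=2
R0=0
R4=2<<1=4
R0=0+1=1
CMP R0, 5  (cmp 1,5)
JLT top: taken
R4=4<<1=8
R0=1+1=2
CMP R0, 5  (cmp 2,5)
JLT top: taken
R4=8<<1=16
R0=2+1=3
CMP R0, 5  (cmp 3,5)
JLT top: taken
R4=16<<1=32
R0=3+1=4
CMP R0, 5  (cmp 4,5)
JLT top: taken
After step 18: R0 = 4.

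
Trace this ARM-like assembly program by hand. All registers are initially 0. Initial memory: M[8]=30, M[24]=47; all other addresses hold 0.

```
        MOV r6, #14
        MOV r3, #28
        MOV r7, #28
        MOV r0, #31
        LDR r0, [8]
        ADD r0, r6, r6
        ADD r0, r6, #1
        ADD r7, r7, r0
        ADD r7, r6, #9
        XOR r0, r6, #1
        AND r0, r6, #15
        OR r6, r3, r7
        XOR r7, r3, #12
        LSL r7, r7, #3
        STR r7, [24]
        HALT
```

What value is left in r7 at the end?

128

after MOV r6, #14: r6=14
after MOV r3, #28: r3=28
after MOV r7, #28: r7=28
after MOV r0, #31: r0=31
after LDR r0, [8]: r0=M[8]=30
after ADD r0, r6, r6: r0=14+14=28
after ADD r0, r6, #1: r0=14+1=15
after ADD r7, r7, r0: r7=28+15=43
after ADD r7, r6, #9: r7=14+9=23
after XOR r0, r6, #1: r0=14^1=15
after AND r0, r6, #15: r0=14&15=14
after OR r6, r3, r7: r6=28|23=31
after XOR r7, r3, #12: r7=28^12=16
after LSL r7, r7, #3: r7=16<<3=128
STR r7, [24] → M[24]=128
halt.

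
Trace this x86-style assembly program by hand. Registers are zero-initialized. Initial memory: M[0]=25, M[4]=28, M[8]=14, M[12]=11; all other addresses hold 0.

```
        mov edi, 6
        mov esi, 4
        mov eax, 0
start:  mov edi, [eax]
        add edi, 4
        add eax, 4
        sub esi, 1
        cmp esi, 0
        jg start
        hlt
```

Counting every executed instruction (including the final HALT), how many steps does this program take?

28

edi=6
esi=4
eax=0
edi=M[0]=25
edi=25+4=29
eax=0+4=4
esi=4-1=3
cmp esi, 0  (cmp 3,0)
jg start: taken
edi=M[4]=28
edi=28+4=32
eax=4+4=8
esi=3-1=2
cmp esi, 0  (cmp 2,0)
jg start: taken
edi=M[8]=14
edi=14+4=18
eax=8+4=12
esi=2-1=1
cmp esi, 0  (cmp 1,0)
jg start: taken
edi=M[12]=11
edi=11+4=15
eax=12+4=16
esi=1-1=0
cmp esi, 0  (cmp 0,0)
jg start: not taken
halt.
Total executed instructions: 28.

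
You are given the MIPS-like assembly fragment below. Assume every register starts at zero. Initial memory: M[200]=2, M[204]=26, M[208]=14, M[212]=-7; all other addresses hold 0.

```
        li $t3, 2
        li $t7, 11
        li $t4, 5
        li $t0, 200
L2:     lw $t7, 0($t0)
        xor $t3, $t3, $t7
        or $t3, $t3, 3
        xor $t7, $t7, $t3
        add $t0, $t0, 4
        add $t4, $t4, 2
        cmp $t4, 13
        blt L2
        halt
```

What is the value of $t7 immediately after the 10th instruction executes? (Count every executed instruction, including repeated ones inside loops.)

1

$t3=2
$t7=11
$t4=5
$t0=200
$t7=M[200]=2
$t3=2^2=0
$t3=0|3=3
$t7=2^3=1
$t0=200+4=204
$t4=5+2=7
After step 10: $t7 = 1.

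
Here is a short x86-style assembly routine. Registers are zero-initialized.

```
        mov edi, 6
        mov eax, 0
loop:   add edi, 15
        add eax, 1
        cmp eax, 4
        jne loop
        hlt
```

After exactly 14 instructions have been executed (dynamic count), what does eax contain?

mov edi, 6 → edi=6
mov eax, 0 → eax=0
add edi, 15 → edi=6+15=21
add eax, 1 → eax=0+1=1
cmp eax, 4  (cmp 1,4)
jne loop: taken
add edi, 15 → edi=21+15=36
add eax, 1 → eax=1+1=2
cmp eax, 4  (cmp 2,4)
jne loop: taken
add edi, 15 → edi=36+15=51
add eax, 1 → eax=2+1=3
cmp eax, 4  (cmp 3,4)
jne loop: taken
After step 14: eax = 3.

3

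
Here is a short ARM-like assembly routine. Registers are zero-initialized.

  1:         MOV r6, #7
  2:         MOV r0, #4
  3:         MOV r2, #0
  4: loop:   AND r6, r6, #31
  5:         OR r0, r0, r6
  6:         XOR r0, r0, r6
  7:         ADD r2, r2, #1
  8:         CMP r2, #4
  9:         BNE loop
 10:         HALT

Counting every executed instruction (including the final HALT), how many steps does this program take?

MOV r6, #7 → r6=7
MOV r0, #4 → r0=4
MOV r2, #0 → r2=0
AND r6, r6, #31 → r6=7&31=7
OR r0, r0, r6 → r0=4|7=7
XOR r0, r0, r6 → r0=7^7=0
ADD r2, r2, #1 → r2=0+1=1
CMP r2, #4  (cmp 1,4)
BNE loop: taken
AND r6, r6, #31 → r6=7&31=7
OR r0, r0, r6 → r0=0|7=7
XOR r0, r0, r6 → r0=7^7=0
ADD r2, r2, #1 → r2=1+1=2
CMP r2, #4  (cmp 2,4)
BNE loop: taken
AND r6, r6, #31 → r6=7&31=7
OR r0, r0, r6 → r0=0|7=7
XOR r0, r0, r6 → r0=7^7=0
ADD r2, r2, #1 → r2=2+1=3
CMP r2, #4  (cmp 3,4)
BNE loop: taken
AND r6, r6, #31 → r6=7&31=7
OR r0, r0, r6 → r0=0|7=7
XOR r0, r0, r6 → r0=7^7=0
ADD r2, r2, #1 → r2=3+1=4
CMP r2, #4  (cmp 4,4)
BNE loop: not taken
halt.
Total executed instructions: 28.

28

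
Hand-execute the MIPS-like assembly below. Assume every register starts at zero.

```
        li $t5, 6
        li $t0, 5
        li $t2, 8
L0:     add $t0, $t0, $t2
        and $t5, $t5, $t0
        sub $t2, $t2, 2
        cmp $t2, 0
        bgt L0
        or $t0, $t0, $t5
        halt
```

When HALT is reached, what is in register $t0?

25

$t5=6
$t0=5
$t2=8
$t0=5+8=13
$t5=6&13=4
$t2=8-2=6
cmp $t2, 0  (cmp 6,0)
bgt L0: taken
$t0=13+6=19
$t5=4&19=0
$t2=6-2=4
cmp $t2, 0  (cmp 4,0)
bgt L0: taken
$t0=19+4=23
$t5=0&23=0
$t2=4-2=2
cmp $t2, 0  (cmp 2,0)
bgt L0: taken
$t0=23+2=25
$t5=0&25=0
$t2=2-2=0
cmp $t2, 0  (cmp 0,0)
bgt L0: not taken
$t0=25|0=25
halt.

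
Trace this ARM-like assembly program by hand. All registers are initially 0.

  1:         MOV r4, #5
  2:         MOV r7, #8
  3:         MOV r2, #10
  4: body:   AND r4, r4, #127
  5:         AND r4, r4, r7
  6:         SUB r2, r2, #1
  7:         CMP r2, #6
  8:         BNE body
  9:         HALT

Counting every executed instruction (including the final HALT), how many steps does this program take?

24

r4=5
r7=8
r2=10
r4=5&127=5
r4=5&8=0
r2=10-1=9
CMP r2, #6  (cmp 9,6)
BNE body: taken
r4=0&127=0
r4=0&8=0
r2=9-1=8
CMP r2, #6  (cmp 8,6)
BNE body: taken
r4=0&127=0
r4=0&8=0
r2=8-1=7
CMP r2, #6  (cmp 7,6)
BNE body: taken
r4=0&127=0
r4=0&8=0
r2=7-1=6
CMP r2, #6  (cmp 6,6)
BNE body: not taken
halt.
Total executed instructions: 24.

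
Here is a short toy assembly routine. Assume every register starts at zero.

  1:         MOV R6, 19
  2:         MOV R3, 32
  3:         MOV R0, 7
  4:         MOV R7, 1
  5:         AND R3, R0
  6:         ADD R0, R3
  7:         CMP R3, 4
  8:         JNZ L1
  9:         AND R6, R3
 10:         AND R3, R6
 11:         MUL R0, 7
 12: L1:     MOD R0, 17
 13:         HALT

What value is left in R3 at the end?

after MOV R6, 19: R6=19
after MOV R3, 32: R3=32
after MOV R0, 7: R0=7
after MOV R7, 1: R7=1
after AND R3, R0: R3=32&7=0
after ADD R0, R3: R0=7+0=7
CMP R3, 4  (cmp 0,4)
JNZ L1: taken
after MOD R0, 17: R0=7%17=7
halt.

0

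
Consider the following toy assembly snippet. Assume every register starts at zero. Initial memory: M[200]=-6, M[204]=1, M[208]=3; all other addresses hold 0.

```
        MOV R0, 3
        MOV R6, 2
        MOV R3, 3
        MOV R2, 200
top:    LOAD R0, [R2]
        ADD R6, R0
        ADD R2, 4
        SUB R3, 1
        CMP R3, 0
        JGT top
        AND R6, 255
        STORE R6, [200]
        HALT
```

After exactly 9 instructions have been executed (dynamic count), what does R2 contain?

MOV R0, 3 → R0=3
MOV R6, 2 → R6=2
MOV R3, 3 → R3=3
MOV R2, 200 → R2=200
LOAD R0, [R2] → R0=M[200]=-6
ADD R6, R0 → R6=2+(-6)=-4
ADD R2, 4 → R2=200+4=204
SUB R3, 1 → R3=3-1=2
CMP R3, 0  (cmp 2,0)
After step 9: R2 = 204.

204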